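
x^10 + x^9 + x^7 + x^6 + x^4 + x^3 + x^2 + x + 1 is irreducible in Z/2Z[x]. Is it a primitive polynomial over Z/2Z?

Write f(x) = x^10 + x^9 + x^7 + x^6 + x^4 + x^3 + x^2 + x + 1.
|GF(2^10)^×| = 2^10 − 1 = 1023. Prime factorization: 1023 = 3·11·31.
f is primitive ⇔ x has order 1023 in GF(2)[x]/(f), i.e. x^(1023/q) ≠ 1 for each prime q | 1023.
x^(341) mod f = x^6 + x^3 + x^2 + 1.
x^(93) mod f = x^8 + x^6 + x^5 + x^3 + x + 1.
x^(33) mod f = x^8 + x^6 + x^5 + x^4 + x.
None equal 1, so x has full order 1023; f is primitive.

Yes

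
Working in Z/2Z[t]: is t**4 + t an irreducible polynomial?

No

Write h(t) = t**4 + t.
Check for roots in Z/2Z: h(0) = 0 → root; h(1) = 0 → root.
h(0) = 0, so (t) divides h(t); h is reducible.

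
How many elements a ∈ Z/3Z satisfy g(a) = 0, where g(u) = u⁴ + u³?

2

Evaluate at each of the 3 elements of Z/3Z:
g(0) = 0 → root; g(1) = 2; g(2) = 0 → root.
Roots: {0, 2}.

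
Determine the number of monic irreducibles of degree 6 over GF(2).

By the necklace-counting formula, N_2(6) = (1/6) Σ_{d|6} μ(6/d)·2^d.
Divisors of 6: 1, 2, 3, 6; μ(6/d) for each: 1, -1, -1, 1.
Σ = 2^1 − 2^2 − 2^3 + 2^6 = 54.
N = 54/6 = 9.

9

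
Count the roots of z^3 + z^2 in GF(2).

Write P(z) = z^3 + z^2.
Evaluate at each of the 2 elements of GF(2):
P(0) = 0 → root; P(1) = 0 → root.
Roots: {0, 1}.

2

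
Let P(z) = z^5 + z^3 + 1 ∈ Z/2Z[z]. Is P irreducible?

Yes

Check for roots in Z/2Z: P(0) = 1; P(1) = 1.
No roots, so no linear factors.
Monic irreducibles of degree 2 over GF(2): z^2 + z + 1.
None of them divide P (all give nonzero remainder).
No irreducible factor of degree ≤ 2 exists, so P is irreducible over GF(2).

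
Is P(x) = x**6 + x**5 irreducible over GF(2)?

Check for roots in GF(2): P(0) = 0 → root; P(1) = 0 → root.
P(0) = 0, so (x) divides P(x); P is reducible.

No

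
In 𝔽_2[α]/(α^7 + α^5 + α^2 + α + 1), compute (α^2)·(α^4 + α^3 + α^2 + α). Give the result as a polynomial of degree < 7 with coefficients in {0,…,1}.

α^6 + α^5 + α^4 + α^3

Multiply in 𝔽_2[α]: (α^2)·(α^4 + α^3 + α^2 + α) = α^6 + α^5 + α^4 + α^3.
Reduced: α^6 + α^5 + α^4 + α^3.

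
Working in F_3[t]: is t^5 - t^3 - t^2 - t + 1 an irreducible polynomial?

Yes

Write g(t) = t^5 - t^3 - t^2 - t + 1.
Check for roots in F_3: g(0) = 1; g(1) = 2; g(2) = 1.
No roots, so no linear factors.
Monic irreducibles of degree 2 over GF(3): t^2 + 1, t^2 + t - 1, t^2 - t - 1.
None of them divide g (all give nonzero remainder).
No irreducible factor of degree ≤ 2 exists, so g is irreducible over GF(3).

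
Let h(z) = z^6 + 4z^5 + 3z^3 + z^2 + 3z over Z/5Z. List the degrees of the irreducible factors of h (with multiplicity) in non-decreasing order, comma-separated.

1, 1, 2, 2

Roots in Z/5Z: h(0) = 0 → root; h(1) = 2; h(2) = 1; h(3) = 0 → root; h(4) = 2.
Linear factors from roots: (z), (z + 2).
Complete factorization: h(z) = (z)·(z + 2)·(z^2 + 3)·(z^2 + 2z + 3).
Factor degrees with multiplicity: 1 + 1 + 2 + 2 = 6.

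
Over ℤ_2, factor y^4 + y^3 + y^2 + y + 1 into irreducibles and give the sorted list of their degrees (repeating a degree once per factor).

Write g(y) = y^4 + y^3 + y^2 + y + 1.
Roots in ℤ_2: g(0) = 1; g(1) = 1.
Complete factorization: g(y) = (y^4 + y^3 + y^2 + y + 1).
Factor degrees with multiplicity: 4 = 4.

4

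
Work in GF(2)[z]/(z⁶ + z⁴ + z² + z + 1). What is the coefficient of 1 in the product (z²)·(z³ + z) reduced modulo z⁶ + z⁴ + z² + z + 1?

Multiply in GF(2)[z]: (z²)·(z³ + z) = z⁵ + z³.
Reduced: z⁵ + z³.

0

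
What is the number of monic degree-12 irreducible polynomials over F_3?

x^(3^12) − x is the product of all monic irreducibles of degree dividing 12; Möbius inversion gives N = (1/12) Σ μ(12/d)·3^d.
Divisors of 12: 1, 2, 3, 4, 6, 12; μ(12/d) for each: 0, 1, 0, -1, -1, 1.
Σ = 3^2 − 3^4 − 3^6 + 3^12 = 530640.
N = 530640/12 = 44220.

44220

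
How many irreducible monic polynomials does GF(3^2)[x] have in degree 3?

240

By the necklace-counting formula, N_9(3) = (1/3) Σ_{d|3} μ(3/d)·9^d.
Divisors of 3: 1, 3; μ(3/d) for each: -1, 1.
Σ = − 9^1 + 9^3 = 720.
N = 720/3 = 240.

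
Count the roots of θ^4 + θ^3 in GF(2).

Write P(θ) = θ^4 + θ^3.
Evaluate at each of the 2 elements of GF(2):
P(0) = 0 → root; P(1) = 0 → root.
Roots: {0, 1}.

2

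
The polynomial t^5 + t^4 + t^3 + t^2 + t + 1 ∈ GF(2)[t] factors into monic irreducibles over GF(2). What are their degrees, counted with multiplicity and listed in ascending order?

1, 2, 2

Write f(t) = t^5 + t^4 + t^3 + t^2 + t + 1.
Roots in GF(2): f(0) = 1; f(1) = 0 → root.
Linear factors from roots: (t + 1).
Complete factorization: f(t) = (t + 1)·(t^2 + t + 1)^2.
Factor degrees with multiplicity: 1 + 2 + 2 = 5.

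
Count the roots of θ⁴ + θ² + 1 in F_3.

Write P(θ) = θ⁴ + θ² + 1.
Evaluate at each of the 3 elements of F_3:
P(0) = 1; P(1) = 0 → root; P(2) = 0 → root.
Roots: {1, 2}.

2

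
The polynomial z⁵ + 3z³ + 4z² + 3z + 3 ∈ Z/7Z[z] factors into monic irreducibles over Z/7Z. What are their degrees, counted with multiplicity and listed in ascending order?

1, 1, 1, 2

Write f(z) = z⁵ + 3z³ + 4z² + 3z + 3.
Linear factors from roots: (z + 6), (z + 3), (z + 1).
Complete factorization: f(z) = (z + 1)·(z + 3)·(z + 6)·(z² + 4z + 6).
Factor degrees with multiplicity: 1 + 1 + 1 + 2 = 5.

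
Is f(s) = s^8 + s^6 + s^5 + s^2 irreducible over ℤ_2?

No

Check for roots in ℤ_2: f(0) = 0 → root; f(1) = 0 → root.
f(0) = 0, so (s) divides f(s); f is reducible.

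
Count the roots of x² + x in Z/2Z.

Write g(x) = x² + x.
Evaluate at each of the 2 elements of Z/2Z:
g(0) = 0 → root; g(1) = 0 → root.
Roots: {0, 1}.

2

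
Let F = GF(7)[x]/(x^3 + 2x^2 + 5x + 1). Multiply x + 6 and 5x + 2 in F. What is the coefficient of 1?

Multiply in GF(7)[x]: (x + 6)·(5x + 2) = 5x^2 + 4x + 5.
Reduced: 5x^2 + 4x + 5.

5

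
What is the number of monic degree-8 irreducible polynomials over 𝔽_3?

By the necklace-counting formula, N_3(8) = (1/8) Σ_{d|8} μ(8/d)·3^d.
Divisors of 8: 1, 2, 4, 8; μ(8/d) for each: 0, 0, -1, 1.
Σ = − 3^4 + 3^8 = 6480.
N = 6480/8 = 810.

810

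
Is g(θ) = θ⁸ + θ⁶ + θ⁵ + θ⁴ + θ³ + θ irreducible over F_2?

Check for roots in F_2: g(0) = 0 → root; g(1) = 0 → root.
g(0) = 0, so (θ) divides g(θ); g is reducible.

No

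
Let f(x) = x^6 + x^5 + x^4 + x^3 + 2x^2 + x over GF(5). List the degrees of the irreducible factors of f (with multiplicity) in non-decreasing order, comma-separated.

1, 1, 1, 3

Roots in GF(5): f(0) = 0 → root; f(1) = 2; f(2) = 0 → root; f(3) = 1; f(4) = 1.
Linear factors from roots: (x), (x + 3).
Complete factorization: f(x) = (x)·(x + 3)^2·(x^3 + 2x + 4).
Factor degrees with multiplicity: 1 + 1 + 1 + 3 = 6.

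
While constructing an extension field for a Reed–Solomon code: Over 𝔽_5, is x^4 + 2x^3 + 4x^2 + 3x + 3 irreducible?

Write h(x) = x^4 + 2x^3 + 4x^2 + 3x + 3.
Check for roots in 𝔽_5: h(0) = 3; h(1) = 3; h(2) = 2; h(3) = 3; h(4) = 3.
No roots, so no linear factors.
Degree-2 irreducible divisors: test the 10 monic irreducibles of degree 2 over GF(5).
None of them divide h (all give nonzero remainder).
No irreducible factor of degree ≤ 2 exists, so h is irreducible over GF(5).

Yes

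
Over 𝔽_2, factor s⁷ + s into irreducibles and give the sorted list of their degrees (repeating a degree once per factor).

1, 1, 1, 2, 2

Write g(s) = s⁷ + s.
Roots in 𝔽_2: g(0) = 0 → root; g(1) = 0 → root.
Linear factors from roots: (s), (s + 1).
Complete factorization: g(s) = (s)·(s + 1)^2·(s² + s + 1)^2.
Factor degrees with multiplicity: 1 + 1 + 1 + 2 + 2 = 7.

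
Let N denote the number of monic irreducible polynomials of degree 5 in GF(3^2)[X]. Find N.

11808

x^(9^5) − x is the product of all monic irreducibles of degree dividing 5; Möbius inversion gives N = (1/5) Σ μ(5/d)·9^d.
Divisors of 5: 1, 5; μ(5/d) for each: -1, 1.
Σ = − 9^1 + 9^5 = 59040.
N = 59040/5 = 11808.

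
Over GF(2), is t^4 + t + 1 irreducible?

Write m(t) = t^4 + t + 1.
Check for roots in GF(2): m(0) = 1; m(1) = 1.
No roots, so no linear factors.
Monic irreducibles of degree 2 over GF(2): t^2 + t + 1.
None of them divide m (all give nonzero remainder).
No irreducible factor of degree ≤ 2 exists, so m is irreducible over GF(2).

Yes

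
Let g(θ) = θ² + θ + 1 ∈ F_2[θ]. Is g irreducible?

Yes

Check for roots in F_2: g(0) = 1; g(1) = 1.
No roots. A degree-2 polynomial over a field with no linear factor is irreducible.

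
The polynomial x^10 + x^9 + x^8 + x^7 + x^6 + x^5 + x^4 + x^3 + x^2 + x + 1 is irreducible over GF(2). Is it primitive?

No

Write f(x) = x^10 + x^9 + x^8 + x^7 + x^6 + x^5 + x^4 + x^3 + x^2 + x + 1.
|GF(2^10)^×| = 2^10 − 1 = 1023. Prime factorization: 1023 = 3·11·31.
f is primitive ⇔ x has order 1023 in GF(2)[x]/(f), i.e. x^(1023/q) ≠ 1 for each prime q | 1023.
x^(341) mod f = 1
x^(93) mod f = x^5.
x^(33) mod f = 1
Since x^(341) = 1, the order of x divides 341 < 1023; not primitive.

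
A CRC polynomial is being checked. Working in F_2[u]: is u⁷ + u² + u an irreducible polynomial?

Write f(u) = u⁷ + u² + u.
Check for roots in F_2: f(0) = 0 → root; f(1) = 1.
f(0) = 0, so (u) divides f(u); f is reducible.

No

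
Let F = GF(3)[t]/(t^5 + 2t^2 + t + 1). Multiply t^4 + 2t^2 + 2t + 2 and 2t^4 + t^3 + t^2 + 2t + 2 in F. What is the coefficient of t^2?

Multiply in GF(3)[t]: (t^4 + 2t^2 + 2t + 2)·(2t^4 + t^3 + t^2 + 2t + 2) = 2t^8 + t^7 + 2t^6 + 2t^5 + t^4 + 2t^3 + t^2 + 2t + 1.
Reduce using t^5 ≡ t^2 + 2t + 2 (mod t^5 + 2t^2 + t + 1).
Reduced: t^3 + 2t^2 + 2t.

2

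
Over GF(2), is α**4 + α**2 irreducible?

Write m(α) = α**4 + α**2.
Check for roots in GF(2): m(0) = 0 → root; m(1) = 0 → root.
m(0) = 0, so (α) divides m(α); m is reducible.

No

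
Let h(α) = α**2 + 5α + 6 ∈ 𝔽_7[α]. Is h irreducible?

No

Check for roots in 𝔽_7: h(0) = 6; h(1) = 5; h(2) = 6; h(3) = 2; h(4) = 0 → root; h(5) = 0 → root; h(6) = 2.
h(4) = 0, so (α − 4) divides h(α); h is reducible.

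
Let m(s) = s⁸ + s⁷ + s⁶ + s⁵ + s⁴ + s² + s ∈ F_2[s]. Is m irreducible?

No

Check for roots in F_2: m(0) = 0 → root; m(1) = 1.
m(0) = 0, so (s) divides m(s); m is reducible.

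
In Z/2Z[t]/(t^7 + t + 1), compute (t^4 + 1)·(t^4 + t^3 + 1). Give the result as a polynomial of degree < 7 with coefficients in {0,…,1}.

t^3 + t^2

Multiply in Z/2Z[t]: (t^4 + 1)·(t^4 + t^3 + 1) = t^8 + t^7 + t^3 + 1.
Reduce using t^7 ≡ t + 1 (mod t^7 + t + 1).
Reduced: t^3 + t^2.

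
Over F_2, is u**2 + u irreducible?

No

Write m(u) = u**2 + u.
Check for roots in F_2: m(0) = 0 → root; m(1) = 0 → root.
m(0) = 0, so (u) divides m(u); m is reducible.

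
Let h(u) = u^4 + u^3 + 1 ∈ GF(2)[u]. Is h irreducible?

Yes

Check for roots in GF(2): h(0) = 1; h(1) = 1.
No roots, so no linear factors.
Monic irreducibles of degree 2 over GF(2): u^2 + u + 1.
None of them divide h (all give nonzero remainder).
No irreducible factor of degree ≤ 2 exists, so h is irreducible over GF(2).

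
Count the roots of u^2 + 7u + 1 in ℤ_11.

2

Write g(u) = u^2 + 7u + 1.
Evaluate at each of the 11 elements of ℤ_11:
g(0) = 1; g(1) = 9; g(2) = 8; g(3) = 9; g(4) = 1; g(5) = 6; g(6) = 2; g(7) = 0 → root; g(8) = 0 → root; g(9) = 2; g(10) = 6.
Roots: {7, 8}.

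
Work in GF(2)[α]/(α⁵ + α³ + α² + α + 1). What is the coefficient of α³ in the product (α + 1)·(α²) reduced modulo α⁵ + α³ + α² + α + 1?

Multiply in GF(2)[α]: (α + 1)·(α²) = α³ + α².
Reduced: α³ + α².

1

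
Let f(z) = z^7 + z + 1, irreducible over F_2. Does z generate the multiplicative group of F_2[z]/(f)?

Yes

|GF(2^7)^×| = 2^7 − 1 = 127. Prime factorization: 127 = 127.
f is primitive ⇔ z has order 127 in GF(2)[z]/(f), i.e. z^(127/q) ≠ 1 for each prime q | 127.
z^(1) mod f = z.
None equal 1, so z has full order 127; f is primitive.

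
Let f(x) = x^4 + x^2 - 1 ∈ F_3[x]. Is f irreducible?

Yes

Check for roots in F_3: f(0) = 2; f(1) = 1; f(2) = 1.
No roots, so no linear factors.
Monic irreducibles of degree 2 over GF(3): x^2 + 1, x^2 + x - 1, x^2 - x - 1.
None of them divide f (all give nonzero remainder).
No irreducible factor of degree ≤ 2 exists, so f is irreducible over GF(3).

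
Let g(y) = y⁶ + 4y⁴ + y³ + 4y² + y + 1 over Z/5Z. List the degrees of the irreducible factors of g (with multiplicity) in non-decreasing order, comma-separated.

1, 1, 4

Roots in Z/5Z: g(0) = 1; g(1) = 2; g(2) = 0 → root; g(3) = 0 → root; g(4) = 3.
Linear factors from roots: (y + 3), (y + 2).
Complete factorization: g(y) = (y + 2)·(y + 3)·(y⁴ + 3y² + y + 1).
Factor degrees with multiplicity: 1 + 1 + 4 = 6.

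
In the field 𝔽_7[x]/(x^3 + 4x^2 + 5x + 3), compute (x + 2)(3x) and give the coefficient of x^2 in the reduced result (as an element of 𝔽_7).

3

Multiply in 𝔽_7[x]: (x + 2)·(3x) = 3x^2 + 6x.
Reduced: 3x^2 + 6x.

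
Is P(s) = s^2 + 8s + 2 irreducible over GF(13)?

Check each element of GF(13) for a root: P(0)=2, P(1)=11, P(2)=9, P(3)=9, P(4)=11, P(5)=2, P(6)=8, P(7)=3, P(8)=0, P(9)=12, P(10)=0, P(11)=3, P(12)=8.
P(8) = 0, so (s − 8) divides P(s); P is reducible.

No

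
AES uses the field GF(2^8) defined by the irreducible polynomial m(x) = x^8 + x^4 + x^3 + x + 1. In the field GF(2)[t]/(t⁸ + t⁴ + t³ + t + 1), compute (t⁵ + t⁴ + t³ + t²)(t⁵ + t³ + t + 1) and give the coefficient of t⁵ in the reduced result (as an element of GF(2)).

1

Multiply in GF(2)[t]: (t⁵ + t⁴ + t³ + t²)·(t⁵ + t³ + t + 1) = t¹⁰ + t⁹ + t⁵ + t².
Reduce using t⁸ ≡ t⁴ + t³ + t + 1 (mod t⁸ + t⁴ + t³ + t + 1).
Reduced: t⁶ + t⁵ + t⁴ + t³ + t² + t.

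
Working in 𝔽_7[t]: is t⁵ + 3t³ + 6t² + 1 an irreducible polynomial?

Write f(t) = t⁵ + 3t³ + 6t² + 1.
Check for roots in 𝔽_7: f(0) = 1; f(1) = 4; f(2) = 4; f(3) = 1; f(4) = 4; f(5) = 4; f(6) = 3.
No roots, so no linear factors.
Degree-2 irreducible divisors: test the 21 monic irreducibles of degree 2 over GF(7).
None of them divide f (all give nonzero remainder).
No irreducible factor of degree ≤ 2 exists, so f is irreducible over GF(7).

Yes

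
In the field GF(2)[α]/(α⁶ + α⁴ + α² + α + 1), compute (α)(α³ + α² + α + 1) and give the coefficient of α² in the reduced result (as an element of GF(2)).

Multiply in GF(2)[α]: (α)·(α³ + α² + α + 1) = α⁴ + α³ + α² + α.
Reduced: α⁴ + α³ + α² + α.

1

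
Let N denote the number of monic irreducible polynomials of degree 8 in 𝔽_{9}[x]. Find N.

By the necklace-counting formula, N_9(8) = (1/8) Σ_{d|8} μ(8/d)·9^d.
Divisors of 8: 1, 2, 4, 8; μ(8/d) for each: 0, 0, -1, 1.
Σ = − 9^4 + 9^8 = 43040160.
N = 43040160/8 = 5380020.

5380020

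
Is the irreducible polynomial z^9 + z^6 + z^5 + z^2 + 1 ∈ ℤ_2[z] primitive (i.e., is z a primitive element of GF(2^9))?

No

Write f(z) = z^9 + z^6 + z^5 + z^2 + 1.
|GF(2^9)^×| = 2^9 − 1 = 511. Prime factorization: 511 = 7·73.
f is primitive ⇔ z has order 511 in GF(2)[z]/(f), i.e. z^(511/q) ≠ 1 for each prime q | 511.
z^(73) mod f = 1
z^(7) mod f = z^7.
Since z^(73) = 1, the order of z divides 73 < 511; not primitive.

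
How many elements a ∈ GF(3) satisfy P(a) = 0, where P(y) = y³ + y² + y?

2

Evaluate at each of the 3 elements of GF(3):
P(0) = 0 → root; P(1) = 0 → root; P(2) = 2.
Roots: {0, 1}.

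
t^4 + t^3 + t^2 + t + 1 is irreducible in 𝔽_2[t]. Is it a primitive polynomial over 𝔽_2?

No

Write f(t) = t^4 + t^3 + t^2 + t + 1.
|GF(2^4)^×| = 2^4 − 1 = 15. Prime factorization: 15 = 3·5.
f is primitive ⇔ t has order 15 in GF(2)[t]/(f), i.e. t^(15/q) ≠ 1 for each prime q | 15.
t^(5) mod f = 1
t^(3) mod f = t^3.
Since t^(5) = 1, the order of t divides 5 < 15; not primitive.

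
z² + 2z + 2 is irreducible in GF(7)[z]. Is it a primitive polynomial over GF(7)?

No

Write f(z) = z² + 2z + 2.
|GF(7^2)^×| = 7^2 − 1 = 48. Prime factorization: 48 = 2^4·3.
f is primitive ⇔ z has order 48 in GF(7)[z]/(f), i.e. z^(48/q) ≠ 1 for each prime q | 48.
z^(24) mod f = 1
z^(16) mod f = 4.
Since z^(24) = 1, the order of z divides 24 < 48; not primitive.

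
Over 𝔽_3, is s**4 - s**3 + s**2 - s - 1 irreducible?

Write m(s) = s**4 - s**3 + s**2 - s - 1.
Check for roots in 𝔽_3: m(0) = 2; m(1) = 2; m(2) = 0 → root.
m(2) = 0, so (s − 2) divides m(s); m is reducible.

No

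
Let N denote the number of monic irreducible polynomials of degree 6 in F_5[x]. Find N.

By the necklace-counting formula, N_5(6) = (1/6) Σ_{d|6} μ(6/d)·5^d.
Divisors of 6: 1, 2, 3, 6; μ(6/d) for each: 1, -1, -1, 1.
Σ = 5^1 − 5^2 − 5^3 + 5^6 = 15480.
N = 15480/6 = 2580.

2580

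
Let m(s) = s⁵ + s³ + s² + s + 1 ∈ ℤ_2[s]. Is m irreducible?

Check for roots in ℤ_2: m(0) = 1; m(1) = 1.
No roots, so no linear factors.
Monic irreducibles of degree 2 over GF(2): s² + s + 1.
None of them divide m (all give nonzero remainder).
No irreducible factor of degree ≤ 2 exists, so m is irreducible over GF(2).

Yes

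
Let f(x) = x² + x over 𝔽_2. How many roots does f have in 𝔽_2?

Evaluate at each of the 2 elements of 𝔽_2:
f(0) = 0 → root; f(1) = 0 → root.
Roots: {0, 1}.

2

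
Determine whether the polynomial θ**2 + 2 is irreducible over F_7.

Yes

Write m(θ) = θ**2 + 2.
Check for roots in F_7: m(0) = 2; m(1) = 3; m(2) = 6; m(3) = 4; m(4) = 4; m(5) = 6; m(6) = 3.
No roots. A degree-2 polynomial over a field with no linear factor is irreducible.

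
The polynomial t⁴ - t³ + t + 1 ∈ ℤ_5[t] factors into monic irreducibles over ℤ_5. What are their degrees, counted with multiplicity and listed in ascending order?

Write f(t) = t⁴ - t³ + t + 1.
Roots in ℤ_5: f(0) = 1; f(1) = 2; f(2) = 1; f(3) = 3; f(4) = 2.
Complete factorization: f(t) = (t⁴ - t³ + t + 1).
Factor degrees with multiplicity: 4 = 4.

4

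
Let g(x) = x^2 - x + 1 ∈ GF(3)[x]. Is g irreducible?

No

Check for roots in GF(3): g(0) = 1; g(1) = 1; g(2) = 0 → root.
g(2) = 0, so (x − 2) divides g(x); g is reducible.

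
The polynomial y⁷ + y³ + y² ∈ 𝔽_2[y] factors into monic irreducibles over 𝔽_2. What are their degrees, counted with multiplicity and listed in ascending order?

Write f(y) = y⁷ + y³ + y².
Roots in 𝔽_2: f(0) = 0 → root; f(1) = 1.
Linear factors from roots: (y).
Complete factorization: f(y) = (y)^2·(y² + y + 1)·(y³ + y² + 1).
Factor degrees with multiplicity: 1 + 1 + 2 + 3 = 7.

1, 1, 2, 3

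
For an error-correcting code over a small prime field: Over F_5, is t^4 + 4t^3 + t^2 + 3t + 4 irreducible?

Yes

Write P(t) = t^4 + 4t^3 + t^2 + 3t + 4.
Check for roots in F_5: P(0) = 4; P(1) = 3; P(2) = 2; P(3) = 1; P(4) = 4.
No roots, so no linear factors.
Degree-2 irreducible divisors: test the 10 monic irreducibles of degree 2 over GF(5).
None of them divide P (all give nonzero remainder).
No irreducible factor of degree ≤ 2 exists, so P is irreducible over GF(5).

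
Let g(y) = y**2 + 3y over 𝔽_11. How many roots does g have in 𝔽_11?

Evaluate at each of the 11 elements of 𝔽_11:
g(0) = 0 → root; g(1) = 4; g(2) = 10; g(3) = 7; g(4) = 6; g(5) = 7; g(6) = 10; g(7) = 4; g(8) = 0 → root; g(9) = 9; g(10) = 9.
Roots: {0, 8}.

2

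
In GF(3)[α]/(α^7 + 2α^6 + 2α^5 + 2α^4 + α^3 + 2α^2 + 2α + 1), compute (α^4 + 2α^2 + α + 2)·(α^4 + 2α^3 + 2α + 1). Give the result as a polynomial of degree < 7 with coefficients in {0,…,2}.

2α^5 + α^4 + 2α^2 + α + 2

Multiply in GF(3)[α]: (α^4 + 2α^2 + α + 2)·(α^4 + 2α^3 + 2α + 1) = α^8 + 2α^7 + 2α^6 + α^5 + 2α^4 + 2α^3 + α^2 + 2α + 2.
Reduce using α^7 ≡ α^6 + α^5 + α^4 + 2α^3 + α^2 + α + 2 (mod α^7 + 2α^6 + 2α^5 + 2α^4 + α^3 + 2α^2 + 2α + 1).
Reduced: 2α^5 + α^4 + 2α^2 + α + 2.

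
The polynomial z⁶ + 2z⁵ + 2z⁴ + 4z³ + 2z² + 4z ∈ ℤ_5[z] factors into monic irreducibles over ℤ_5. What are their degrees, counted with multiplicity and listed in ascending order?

Write g(z) = z⁶ + 2z⁵ + 2z⁴ + 4z³ + 2z² + 4z.
Roots in ℤ_5: g(0) = 0 → root; g(1) = 0 → root; g(2) = 3; g(3) = 0 → root; g(4) = 0 → root.
Linear factors from roots: (z), (z + 4), (z + 2), (z + 1).
Complete factorization: g(z) = (z)·(z + 1)·(z + 2)·(z + 4)·(z² + 3).
Factor degrees with multiplicity: 1 + 1 + 1 + 1 + 2 = 6.

1, 1, 1, 1, 2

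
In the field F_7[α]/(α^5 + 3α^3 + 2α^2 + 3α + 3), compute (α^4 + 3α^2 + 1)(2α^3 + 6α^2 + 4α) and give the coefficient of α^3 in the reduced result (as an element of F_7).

Multiply in F_7[α]: (α^4 + 3α^2 + 1)·(2α^3 + 6α^2 + 4α) = 2α^7 + 6α^6 + 3α^5 + 4α^4 + 6α^2 + 4α.
Reduce using α^5 ≡ 4α^3 + 5α^2 + 4α + 4 (mod α^5 + 3α^3 + 2α^2 + 3α + 3).
Reduced: 3α^4 + 5α^3 + 2α^2 + 2α + 2.

5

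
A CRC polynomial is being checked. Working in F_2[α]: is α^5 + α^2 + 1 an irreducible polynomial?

Write g(α) = α^5 + α^2 + 1.
Check for roots in F_2: g(0) = 1; g(1) = 1.
No roots, so no linear factors.
Monic irreducibles of degree 2 over GF(2): α^2 + α + 1.
None of them divide g (all give nonzero remainder).
No irreducible factor of degree ≤ 2 exists, so g is irreducible over GF(2).

Yes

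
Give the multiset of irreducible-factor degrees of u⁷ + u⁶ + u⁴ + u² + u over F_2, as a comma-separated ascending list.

Write f(u) = u⁷ + u⁶ + u⁴ + u² + u.
Roots in F_2: f(0) = 0 → root; f(1) = 1.
Linear factors from roots: (u).
Complete factorization: f(u) = (u)·(u² + u + 1)^3.
Factor degrees with multiplicity: 1 + 2 + 2 + 2 = 7.

1, 2, 2, 2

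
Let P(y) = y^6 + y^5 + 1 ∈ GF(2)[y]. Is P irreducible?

Yes

Check for roots in GF(2): P(0) = 1; P(1) = 1.
No roots, so no linear factors.
Monic irreducibles of degree 2 over GF(2): y^2 + y + 1.
None of them divide P (all give nonzero remainder).
Monic irreducibles of degree 3 over GF(2): y^3 + y + 1, y^3 + y^2 + 1.
None of them divide P (all give nonzero remainder).
No irreducible factor of degree ≤ 3 exists, so P is irreducible over GF(2).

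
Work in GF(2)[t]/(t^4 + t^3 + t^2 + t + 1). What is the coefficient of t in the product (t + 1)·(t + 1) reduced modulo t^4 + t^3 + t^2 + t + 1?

0

Multiply in GF(2)[t]: (t + 1)·(t + 1) = t^2 + 1.
Reduced: t^2 + 1.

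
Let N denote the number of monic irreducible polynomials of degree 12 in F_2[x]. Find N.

By the necklace-counting formula, N_2(12) = (1/12) Σ_{d|12} μ(12/d)·2^d.
Divisors of 12: 1, 2, 3, 4, 6, 12; μ(12/d) for each: 0, 1, 0, -1, -1, 1.
Σ = 2^2 − 2^4 − 2^6 + 2^12 = 4020.
N = 4020/12 = 335.

335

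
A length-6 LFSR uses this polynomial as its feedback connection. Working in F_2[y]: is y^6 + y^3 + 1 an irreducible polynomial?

Yes

Write g(y) = y^6 + y^3 + 1.
Check for roots in F_2: g(0) = 1; g(1) = 1.
No roots, so no linear factors.
Monic irreducibles of degree 2 over GF(2): y^2 + y + 1.
None of them divide g (all give nonzero remainder).
Monic irreducibles of degree 3 over GF(2): y^3 + y + 1, y^3 + y^2 + 1.
None of them divide g (all give nonzero remainder).
No irreducible factor of degree ≤ 3 exists, so g is irreducible over GF(2).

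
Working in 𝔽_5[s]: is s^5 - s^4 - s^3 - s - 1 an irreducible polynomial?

Write P(s) = s^5 - s^4 - s^3 - s - 1.
Check for roots in 𝔽_5: P(0) = 4; P(1) = 2; P(2) = 0 → root; P(3) = 1; P(4) = 4.
P(2) = 0, so (s − 2) divides P(s); P is reducible.

No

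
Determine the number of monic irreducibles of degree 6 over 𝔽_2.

9

By the necklace-counting formula, N_2(6) = (1/6) Σ_{d|6} μ(6/d)·2^d.
Divisors of 6: 1, 2, 3, 6; μ(6/d) for each: 1, -1, -1, 1.
Σ = 2^1 − 2^2 − 2^3 + 2^6 = 54.
N = 54/6 = 9.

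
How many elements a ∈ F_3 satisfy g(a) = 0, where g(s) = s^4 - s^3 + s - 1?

Evaluate at each of the 3 elements of F_3:
g(0) = 2; g(1) = 0 → root; g(2) = 0 → root.
Roots: {1, 2}.

2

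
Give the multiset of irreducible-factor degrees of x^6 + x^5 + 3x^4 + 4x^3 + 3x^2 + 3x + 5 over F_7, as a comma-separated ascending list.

1, 2, 3

Write h(x) = x^6 + x^5 + 3x^4 + 4x^3 + 3x^2 + 3x + 5.
Linear factors from roots: (x + 3).
Complete factorization: h(x) = (x + 3)·(x^2 + 6x + 3)·(x^3 + 6x^2 + 5x + 6).
Factor degrees with multiplicity: 1 + 2 + 3 = 6.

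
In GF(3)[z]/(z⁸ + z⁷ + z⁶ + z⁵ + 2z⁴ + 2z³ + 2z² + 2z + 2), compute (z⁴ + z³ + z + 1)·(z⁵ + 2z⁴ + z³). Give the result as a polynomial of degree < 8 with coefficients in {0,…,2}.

2z^6 + 2z^5 + z^3 + 2

Multiply in GF(3)[z]: (z⁴ + z³ + z + 1)·(z⁵ + 2z⁴ + z³) = z⁹ + 2z⁶ + z³.
Reduce using z⁸ ≡ 2z⁷ + 2z⁶ + 2z⁵ + z⁴ + z³ + z² + z + 1 (mod z⁸ + z⁷ + z⁶ + z⁵ + 2z⁴ + 2z³ + 2z² + 2z + 2).
Reduced: 2z⁶ + 2z⁵ + z³ + 2.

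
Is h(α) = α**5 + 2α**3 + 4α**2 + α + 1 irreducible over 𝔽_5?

Check for roots in 𝔽_5: h(0) = 1; h(1) = 4; h(2) = 2; h(3) = 2; h(4) = 1.
No roots, so no linear factors.
Degree-2 irreducible divisors: test the 10 monic irreducibles of degree 2 over GF(5).
None of them divide h (all give nonzero remainder).
No irreducible factor of degree ≤ 2 exists, so h is irreducible over GF(5).

Yes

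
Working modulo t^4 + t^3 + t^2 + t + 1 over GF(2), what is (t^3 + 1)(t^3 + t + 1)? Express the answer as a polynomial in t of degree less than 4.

Multiply in GF(2)[t]: (t^3 + 1)·(t^3 + t + 1) = t^6 + t^4 + t + 1.
Reduce using t^4 ≡ t^3 + t^2 + t + 1 (mod t^4 + t^3 + t^2 + t + 1).
Reduced: t^3 + t^2 + t.

t^3 + t^2 + t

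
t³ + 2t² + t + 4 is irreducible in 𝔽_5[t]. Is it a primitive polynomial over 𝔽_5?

No

Write f(t) = t³ + 2t² + t + 4.
|GF(5^3)^×| = 5^3 − 1 = 124. Prime factorization: 124 = 2^2·31.
f is primitive ⇔ t has order 124 in GF(5)[t]/(f), i.e. t^(124/q) ≠ 1 for each prime q | 124.
t^(62) mod f = 1
t^(4) mod f = 3t² + 3t + 3.
Since t^(62) = 1, the order of t divides 62 < 124; not primitive.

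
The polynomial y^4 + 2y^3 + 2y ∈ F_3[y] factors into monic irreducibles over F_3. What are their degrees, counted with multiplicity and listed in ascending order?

1, 1, 2

Write h(y) = y^4 + 2y^3 + 2y.
Roots in F_3: h(0) = 0 → root; h(1) = 2; h(2) = 0 → root.
Linear factors from roots: (y), (y + 1).
Complete factorization: h(y) = (y)·(y + 1)·(y^2 + y + 2).
Factor degrees with multiplicity: 1 + 1 + 2 = 4.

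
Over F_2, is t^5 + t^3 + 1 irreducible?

Write f(t) = t^5 + t^3 + 1.
Check for roots in F_2: f(0) = 1; f(1) = 1.
No roots, so no linear factors.
Monic irreducibles of degree 2 over GF(2): t^2 + t + 1.
None of them divide f (all give nonzero remainder).
No irreducible factor of degree ≤ 2 exists, so f is irreducible over GF(2).

Yes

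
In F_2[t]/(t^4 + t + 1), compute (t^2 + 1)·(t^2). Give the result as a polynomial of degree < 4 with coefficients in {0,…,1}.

Multiply in F_2[t]: (t^2 + 1)·(t^2) = t^4 + t^2.
Reduce using t^4 ≡ t + 1 (mod t^4 + t + 1).
Reduced: t^2 + t + 1.

t^2 + t + 1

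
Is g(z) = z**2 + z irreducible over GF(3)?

No

Check for roots in GF(3): g(0) = 0 → root; g(1) = 2; g(2) = 0 → root.
g(0) = 0, so (z) divides g(z); g is reducible.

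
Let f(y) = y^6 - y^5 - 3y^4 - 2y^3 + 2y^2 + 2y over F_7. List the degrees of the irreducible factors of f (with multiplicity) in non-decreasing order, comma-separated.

Linear factors from roots: (y).
Complete factorization: f(y) = (y)·(y^2 - 3y - 1)·(y^3 + 2y^2 - 3y - 2).
Factor degrees with multiplicity: 1 + 2 + 3 = 6.

1, 2, 3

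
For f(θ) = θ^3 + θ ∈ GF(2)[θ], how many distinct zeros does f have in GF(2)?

Evaluate at each of the 2 elements of GF(2):
f(0) = 0 → root; f(1) = 0 → root.
Roots: {0, 1}.

2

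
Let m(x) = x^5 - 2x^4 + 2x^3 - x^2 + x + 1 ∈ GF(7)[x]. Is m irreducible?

Check for roots in GF(7): m(0) = 1; m(1) = 2; m(2) = 1; m(3) = 4; m(4) = 6; m(5) = 6; m(6) = 1.
No roots, so no linear factors.
Degree-2 irreducible divisors: test the 21 monic irreducibles of degree 2 over GF(7).
x^2 + 1 divides m: m(x) = (x^2 + 1)·(x^3 - 2x^2 + x + 1).

No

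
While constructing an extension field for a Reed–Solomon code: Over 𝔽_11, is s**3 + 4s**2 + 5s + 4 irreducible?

Write m(s) = s**3 + 4s**2 + 5s + 4.
Check each element of 𝔽_11 for a root: m(0)=4, m(1)=3, m(2)=5, m(3)=5, m(4)=9, m(5)=1, m(6)=9, m(7)=6, m(8)=9, m(9)=2, m(10)=2.
No roots. A degree-3 polynomial over a field with no linear factor is irreducible.

Yes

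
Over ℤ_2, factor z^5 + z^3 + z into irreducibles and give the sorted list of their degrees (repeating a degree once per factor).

1, 2, 2

Write h(z) = z^5 + z^3 + z.
Roots in ℤ_2: h(0) = 0 → root; h(1) = 1.
Linear factors from roots: (z).
Complete factorization: h(z) = (z)·(z^2 + z + 1)^2.
Factor degrees with multiplicity: 1 + 2 + 2 = 5.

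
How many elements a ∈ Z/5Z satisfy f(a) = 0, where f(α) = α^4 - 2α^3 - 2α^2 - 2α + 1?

Evaluate at each of the 5 elements of Z/5Z:
f(0) = 1; f(1) = 1; f(2) = 4; f(3) = 4; f(4) = 4.
No element is a root.

0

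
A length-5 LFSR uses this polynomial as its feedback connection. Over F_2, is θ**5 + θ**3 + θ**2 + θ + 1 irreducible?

Yes

Write h(θ) = θ**5 + θ**3 + θ**2 + θ + 1.
Check for roots in F_2: h(0) = 1; h(1) = 1.
No roots, so no linear factors.
Monic irreducibles of degree 2 over GF(2): θ**2 + θ + 1.
None of them divide h (all give nonzero remainder).
No irreducible factor of degree ≤ 2 exists, so h is irreducible over GF(2).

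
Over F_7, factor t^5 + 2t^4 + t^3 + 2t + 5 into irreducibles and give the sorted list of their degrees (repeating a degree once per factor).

Write h(t) = t^5 + 2t^4 + t^3 + 2t + 5.
Linear factors from roots: (t + 2).
Complete factorization: h(t) = (t + 2)·(t^2 + 2t + 3)·(t^2 + 5t + 2).
Factor degrees with multiplicity: 1 + 2 + 2 = 5.

1, 2, 2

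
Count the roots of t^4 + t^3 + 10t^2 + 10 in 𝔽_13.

1

Write g(t) = t^4 + t^3 + 10t^2 + 10.
Evaluate at each of the 13 elements of 𝔽_13:
g(0) = 10; g(1) = 9; g(2) = 9; g(3) = 0 → root; g(4) = 9; g(5) = 9; g(6) = 10; g(7) = 7; g(8) = 6; g(9) = 11; g(10) = 11; g(11) = 6; g(12) = 7.
Roots: {3}.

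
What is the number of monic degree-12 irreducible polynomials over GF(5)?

20343700

x^(5^12) − x is the product of all monic irreducibles of degree dividing 12; Möbius inversion gives N = (1/12) Σ μ(12/d)·5^d.
Divisors of 12: 1, 2, 3, 4, 6, 12; μ(12/d) for each: 0, 1, 0, -1, -1, 1.
Σ = 5^2 − 5^4 − 5^6 + 5^12 = 244124400.
N = 244124400/12 = 20343700.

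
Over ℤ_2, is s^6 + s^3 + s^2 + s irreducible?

No

Write m(s) = s^6 + s^3 + s^2 + s.
Check for roots in ℤ_2: m(0) = 0 → root; m(1) = 0 → root.
m(0) = 0, so (s) divides m(s); m is reducible.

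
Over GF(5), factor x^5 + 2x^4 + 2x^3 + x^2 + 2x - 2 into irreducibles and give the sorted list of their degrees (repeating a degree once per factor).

5

Write h(x) = x^5 + 2x^4 + 2x^3 + x^2 + 2x - 2.
Roots in GF(5): h(0) = 3; h(1) = 1; h(2) = 1; h(3) = 2; h(4) = 1.
Complete factorization: h(x) = (x^5 + 2x^4 + 2x^3 + x^2 + 2x - 2).
Factor degrees with multiplicity: 5 = 5.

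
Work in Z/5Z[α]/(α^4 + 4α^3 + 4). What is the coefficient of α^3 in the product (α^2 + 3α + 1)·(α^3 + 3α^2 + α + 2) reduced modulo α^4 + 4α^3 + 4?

3

Multiply in Z/5Z[α]: (α^2 + 3α + 1)·(α^3 + 3α^2 + α + 2) = α^5 + α^4 + α^3 + 3α^2 + 2α + 2.
Reduce using α^4 ≡ α^3 + 1 (mod α^4 + 4α^3 + 4).
Reduced: 3α^3 + 3α^2 + 3α + 4.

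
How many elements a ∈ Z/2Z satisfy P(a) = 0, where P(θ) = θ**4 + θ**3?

Evaluate at each of the 2 elements of Z/2Z:
P(0) = 0 → root; P(1) = 0 → root.
Roots: {0, 1}.

2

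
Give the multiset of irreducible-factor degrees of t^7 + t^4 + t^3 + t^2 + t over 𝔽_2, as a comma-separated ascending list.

Write h(t) = t^7 + t^4 + t^3 + t^2 + t.
Roots in 𝔽_2: h(0) = 0 → root; h(1) = 1.
Linear factors from roots: (t).
Complete factorization: h(t) = (t)·(t^2 + t + 1)·(t^4 + t^3 + 1).
Factor degrees with multiplicity: 1 + 2 + 4 = 7.

1, 2, 4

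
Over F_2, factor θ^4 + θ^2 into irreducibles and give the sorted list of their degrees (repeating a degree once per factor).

Write h(θ) = θ^4 + θ^2.
Roots in F_2: h(0) = 0 → root; h(1) = 0 → root.
Linear factors from roots: (θ), (θ + 1).
Complete factorization: h(θ) = (θ)^2·(θ + 1)^2.
Factor degrees with multiplicity: 1 + 1 + 1 + 1 = 4.

1, 1, 1, 1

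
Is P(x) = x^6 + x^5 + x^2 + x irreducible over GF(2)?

No

Check for roots in GF(2): P(0) = 0 → root; P(1) = 0 → root.
P(0) = 0, so (x) divides P(x); P is reducible.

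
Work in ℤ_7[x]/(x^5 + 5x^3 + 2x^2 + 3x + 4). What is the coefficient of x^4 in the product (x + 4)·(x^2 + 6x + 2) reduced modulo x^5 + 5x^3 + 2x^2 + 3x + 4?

Multiply in ℤ_7[x]: (x + 4)·(x^2 + 6x + 2) = x^3 + 3x^2 + 5x + 1.
Reduced: x^3 + 3x^2 + 5x + 1.

0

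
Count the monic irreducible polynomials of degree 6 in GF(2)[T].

x^(2^6) − x is the product of all monic irreducibles of degree dividing 6; Möbius inversion gives N = (1/6) Σ μ(6/d)·2^d.
Divisors of 6: 1, 2, 3, 6; μ(6/d) for each: 1, -1, -1, 1.
Σ = 2^1 − 2^2 − 2^3 + 2^6 = 54.
N = 54/6 = 9.

9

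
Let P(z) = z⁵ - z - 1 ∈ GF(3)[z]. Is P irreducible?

Check for roots in GF(3): P(0) = 2; P(1) = 2; P(2) = 2.
No roots, so no linear factors.
Monic irreducibles of degree 2 over GF(3): z² + 1, z² + z - 1, z² - z - 1.
None of them divide P (all give nonzero remainder).
No irreducible factor of degree ≤ 2 exists, so P is irreducible over GF(3).

Yes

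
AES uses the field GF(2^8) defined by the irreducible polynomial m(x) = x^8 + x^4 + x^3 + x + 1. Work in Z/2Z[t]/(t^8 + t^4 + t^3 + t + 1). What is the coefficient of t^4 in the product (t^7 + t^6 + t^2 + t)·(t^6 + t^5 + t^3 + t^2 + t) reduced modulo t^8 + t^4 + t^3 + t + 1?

Multiply in Z/2Z[t]: (t^7 + t^6 + t^2 + t)·(t^6 + t^5 + t^3 + t^2 + t) = t^13 + t^11 + t^10 + t^8 + t^7 + t^6 + t^5 + t^2.
Reduce using t^8 ≡ t^4 + t^3 + t + 1 (mod t^8 + t^4 + t^3 + t + 1).
Reduced: t^2 + t.

0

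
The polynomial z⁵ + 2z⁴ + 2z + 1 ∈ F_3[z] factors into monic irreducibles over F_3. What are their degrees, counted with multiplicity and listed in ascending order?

Write h(z) = z⁵ + 2z⁴ + 2z + 1.
Roots in F_3: h(0) = 1; h(1) = 0 → root; h(2) = 0 → root.
Linear factors from roots: (z + 2), (z + 1).
Complete factorization: h(z) = (z + 1)·(z + 2)^2·(z² + 1).
Factor degrees with multiplicity: 1 + 1 + 1 + 2 = 5.

1, 1, 1, 2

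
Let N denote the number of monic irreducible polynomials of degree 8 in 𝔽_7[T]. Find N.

720300

The number of monic irreducibles of degree 8 over GF(7) is (1/8)·Σ_{d∣8} μ(8/d) 7^d.
Divisors of 8: 1, 2, 4, 8; μ(8/d) for each: 0, 0, -1, 1.
Σ = − 7^4 + 7^8 = 5762400.
N = 5762400/8 = 720300.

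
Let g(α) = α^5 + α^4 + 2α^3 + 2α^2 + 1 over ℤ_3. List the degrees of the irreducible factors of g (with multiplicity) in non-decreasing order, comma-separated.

Roots in ℤ_3: g(0) = 1; g(1) = 1; g(2) = 1.
Complete factorization: g(α) = (α^5 + α^4 + 2α^3 + 2α^2 + 1).
Factor degrees with multiplicity: 5 = 5.

5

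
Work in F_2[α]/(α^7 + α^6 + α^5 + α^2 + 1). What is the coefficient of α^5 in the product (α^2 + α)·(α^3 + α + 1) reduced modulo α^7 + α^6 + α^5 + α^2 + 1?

Multiply in F_2[α]: (α^2 + α)·(α^3 + α + 1) = α^5 + α^4 + α^3 + α.
Reduced: α^5 + α^4 + α^3 + α.

1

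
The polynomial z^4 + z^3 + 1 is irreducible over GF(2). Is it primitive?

Write f(z) = z^4 + z^3 + 1.
|GF(2^4)^×| = 2^4 − 1 = 15. Prime factorization: 15 = 3·5.
f is primitive ⇔ z has order 15 in GF(2)[z]/(f), i.e. z^(15/q) ≠ 1 for each prime q | 15.
z^(5) mod f = z^3 + z + 1.
z^(3) mod f = z^3.
None equal 1, so z has full order 15; f is primitive.

Yes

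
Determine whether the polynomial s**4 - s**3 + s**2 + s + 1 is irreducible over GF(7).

Yes

Write g(s) = s**4 - s**3 + s**2 + s + 1.
Check for roots in GF(7): g(0) = 1; g(1) = 3; g(2) = 1; g(3) = 4; g(4) = 3; g(5) = 6; g(6) = 3.
No roots, so no linear factors.
Degree-2 irreducible divisors: test the 21 monic irreducibles of degree 2 over GF(7).
None of them divide g (all give nonzero remainder).
No irreducible factor of degree ≤ 2 exists, so g is irreducible over GF(7).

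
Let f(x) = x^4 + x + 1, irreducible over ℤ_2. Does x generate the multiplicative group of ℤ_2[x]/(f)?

|GF(2^4)^×| = 2^4 − 1 = 15. Prime factorization: 15 = 3·5.
f is primitive ⇔ x has order 15 in GF(2)[x]/(f), i.e. x^(15/q) ≠ 1 for each prime q | 15.
x^(5) mod f = x^2 + x.
x^(3) mod f = x^3.
None equal 1, so x has full order 15; f is primitive.

Yes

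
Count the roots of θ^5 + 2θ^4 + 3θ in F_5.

Write P(θ) = θ^5 + 2θ^4 + 3θ.
Evaluate at each of the 5 elements of F_5:
P(0) = 0 → root; P(1) = 1; P(2) = 0 → root; P(3) = 4; P(4) = 3.
Roots: {0, 2}.

2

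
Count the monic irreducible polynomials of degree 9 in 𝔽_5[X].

x^(5^9) − x is the product of all monic irreducibles of degree dividing 9; Möbius inversion gives N = (1/9) Σ μ(9/d)·5^d.
Divisors of 9: 1, 3, 9; μ(9/d) for each: 0, -1, 1.
Σ = − 5^3 + 5^9 = 1953000.
N = 1953000/9 = 217000.

217000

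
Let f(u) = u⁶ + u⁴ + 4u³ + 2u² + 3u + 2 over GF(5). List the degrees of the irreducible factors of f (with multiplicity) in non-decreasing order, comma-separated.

Roots in GF(5): f(0) = 2; f(1) = 3; f(2) = 3; f(3) = 2; f(4) = 4.
Complete factorization: f(u) = (u² + u + 2)·(u⁴ + 4u³ + u + 1).
Factor degrees with multiplicity: 2 + 4 = 6.

2, 4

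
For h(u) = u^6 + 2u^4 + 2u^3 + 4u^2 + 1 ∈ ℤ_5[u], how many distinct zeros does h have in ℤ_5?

Evaluate at each of the 5 elements of ℤ_5:
h(0) = 1; h(1) = 0 → root; h(2) = 4; h(3) = 2; h(4) = 1.
Roots: {1}.

1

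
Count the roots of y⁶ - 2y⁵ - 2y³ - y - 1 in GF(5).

Write P(y) = y⁶ - 2y⁵ - 2y³ - y - 1.
Evaluate at each of the 5 elements of GF(5):
P(0) = 4; P(1) = 0 → root; P(2) = 1; P(3) = 0 → root; P(4) = 0 → root.
Roots: {1, 3, 4}.

3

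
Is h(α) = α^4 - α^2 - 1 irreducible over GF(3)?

Check for roots in GF(3): h(0) = 2; h(1) = 2; h(2) = 2.
No roots, so no linear factors.
Monic irreducibles of degree 2 over GF(3): α^2 + 1, α^2 + α - 1, α^2 - α - 1.
None of them divide h (all give nonzero remainder).
No irreducible factor of degree ≤ 2 exists, so h is irreducible over GF(3).

Yes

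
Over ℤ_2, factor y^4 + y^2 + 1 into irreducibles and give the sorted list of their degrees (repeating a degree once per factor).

Write g(y) = y^4 + y^2 + 1.
Roots in ℤ_2: g(0) = 1; g(1) = 1.
Complete factorization: g(y) = (y^2 + y + 1)^2.
Factor degrees with multiplicity: 2 + 2 = 4.

2, 2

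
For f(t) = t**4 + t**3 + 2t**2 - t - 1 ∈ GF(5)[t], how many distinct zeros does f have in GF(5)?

0

Evaluate at each of the 5 elements of GF(5):
f(0) = 4; f(1) = 2; f(2) = 4; f(3) = 2; f(4) = 2.
No element is a root.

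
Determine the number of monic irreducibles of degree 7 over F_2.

18

Gauss's count: N_{2}(7) = (1/7) Σ_{d|7} μ(7/d)·2^d.
Divisors of 7: 1, 7; μ(7/d) for each: -1, 1.
Σ = − 2^1 + 2^7 = 126.
N = 126/7 = 18.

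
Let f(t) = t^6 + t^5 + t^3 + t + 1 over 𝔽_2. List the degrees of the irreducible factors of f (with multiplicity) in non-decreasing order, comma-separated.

Roots in 𝔽_2: f(0) = 1; f(1) = 1.
Complete factorization: f(t) = (t^2 + t + 1)^3.
Factor degrees with multiplicity: 2 + 2 + 2 = 6.

2, 2, 2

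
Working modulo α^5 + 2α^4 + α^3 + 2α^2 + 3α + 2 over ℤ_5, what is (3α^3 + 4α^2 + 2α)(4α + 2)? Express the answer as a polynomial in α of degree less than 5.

Multiply in ℤ_5[α]: (3α^3 + 4α^2 + 2α)·(4α + 2) = 2α^4 + 2α^3 + α^2 + 4α.
Reduced: 2α^4 + 2α^3 + α^2 + 4α.

2α^4 + 2α^3 + α^2 + 4α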